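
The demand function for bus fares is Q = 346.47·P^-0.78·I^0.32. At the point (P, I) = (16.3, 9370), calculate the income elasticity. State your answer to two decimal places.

0.32

For a multiplicative demand Q = A·P^α·I^β, the income elasticity is β everywhere.
Here β = 0.32, so η = 0.32.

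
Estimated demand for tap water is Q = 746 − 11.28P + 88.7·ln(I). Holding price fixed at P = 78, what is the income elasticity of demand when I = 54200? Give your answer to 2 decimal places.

0.11

At P = 78, I = 54200: Q = 833.029.
Holding P constant, ∂Q/∂I = 88.7/I = 0.00163653.
η_I = (∂Q/∂I)·(I/Q) = 0.00163653 × (54200/833.029) = 0.11.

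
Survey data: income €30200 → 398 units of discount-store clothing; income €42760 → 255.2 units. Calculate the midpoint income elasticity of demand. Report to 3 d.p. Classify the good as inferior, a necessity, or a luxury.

ΔQ = 255.2 − 398 = -142.8; midpoint Q̄ = (398 + 255.2)/2 = 326.6.
ΔI = 42760 − 30200 = 12560; midpoint Ī = (30200 + 42760)/2 = 36480.
η = (ΔQ/Q̄) ÷ (ΔI/Ī) = (-142.8/326.6) ÷ (12560/36480) = -1.270.
η < 0 ⇒ inferior good.

-1.270 (inferior good)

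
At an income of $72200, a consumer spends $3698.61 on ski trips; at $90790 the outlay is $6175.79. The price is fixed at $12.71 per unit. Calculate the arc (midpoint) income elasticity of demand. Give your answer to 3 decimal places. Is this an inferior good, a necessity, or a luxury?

With a constant price, Q₁ = 3698.61/12.71 = 291.000 and Q₂ = 6175.79/12.71 = 485.900 (equivalently, work directly with expenditure since P cancels).
Midpoint %ΔQ = (6175.79 − 3698.61)/4937.20 = 0.50174; midpoint %ΔI = (90790 − 72200)/81495 = 0.22811.
η = 0.50174 / 0.22811 = 2.200.
η > 1 ⇒ luxury.

2.200 (luxury)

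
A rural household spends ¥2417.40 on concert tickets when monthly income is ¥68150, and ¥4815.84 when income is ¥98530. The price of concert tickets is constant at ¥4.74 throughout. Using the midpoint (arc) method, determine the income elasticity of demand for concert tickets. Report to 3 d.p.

1.819

With a constant price, Q₁ = 2417.40/4.74 = 510.000 and Q₂ = 4815.84/4.74 = 1016.000 (equivalently, work directly with expenditure since P cancels).
Midpoint %ΔQ = (4815.84 − 2417.40)/3616.62 = 0.66317; midpoint %ΔI = (98530 − 68150)/83340 = 0.36453.
η = 0.66317 / 0.36453 = 1.819.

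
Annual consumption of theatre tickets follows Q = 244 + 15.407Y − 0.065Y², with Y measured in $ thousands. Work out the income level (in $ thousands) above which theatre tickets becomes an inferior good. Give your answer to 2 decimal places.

dQ/dY = 15.407 − 0.13Y.
The good is inferior where dQ/dY < 0. Setting dQ/dY = 0 gives Y = 15.407 / 0.13 = 118.52.

118.52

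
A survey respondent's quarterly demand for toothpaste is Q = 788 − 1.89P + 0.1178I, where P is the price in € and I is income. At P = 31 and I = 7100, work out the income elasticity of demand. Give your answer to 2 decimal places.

0.53

At P = 31, I = 7100: Q = 1565.790.
Holding P constant, ∂Q/∂I = 0.1178.
η_I = (∂Q/∂I)·(I/Q) = 0.1178 × (7100/1565.790) = 0.53.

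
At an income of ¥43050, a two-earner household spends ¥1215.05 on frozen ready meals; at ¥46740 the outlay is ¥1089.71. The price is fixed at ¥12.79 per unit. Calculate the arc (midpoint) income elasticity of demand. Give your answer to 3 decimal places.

With a constant price, Q₁ = 1215.05/12.79 = 95.000 and Q₂ = 1089.71/12.79 = 85.200 (equivalently, work directly with expenditure since P cancels).
Midpoint %ΔQ = (1089.71 − 1215.05)/1152.38 = -0.10877; midpoint %ΔI = (46740 − 43050)/44895 = 0.08219.
η = -0.10877 / 0.08219 = -1.323.

-1.323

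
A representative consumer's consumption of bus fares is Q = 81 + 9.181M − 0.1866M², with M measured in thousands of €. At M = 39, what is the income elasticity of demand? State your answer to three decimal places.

At M = 39: Q = 155.2404.
dQ/dM = 9.181 − 0.3732M = -5.37380.
η = (dQ/dM)·(M/Q) = -5.37380 × (39/155.2404) = -1.350.

-1.350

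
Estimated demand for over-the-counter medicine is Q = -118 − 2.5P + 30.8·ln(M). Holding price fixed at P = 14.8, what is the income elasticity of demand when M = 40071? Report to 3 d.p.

At P = 14.8, M = 40071: Q = 171.431.
Holding P constant, ∂Q/∂M = 30.8/M = 0.000768636.
η_M = (∂Q/∂M)·(M/Q) = 0.000768636 × (40071/171.431) = 0.180.

0.180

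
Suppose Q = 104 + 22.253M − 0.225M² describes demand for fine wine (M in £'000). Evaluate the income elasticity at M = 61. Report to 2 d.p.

At M = 61: Q = 624.2080.
dQ/dM = 22.253 − 0.45M = -5.19700.
η = (dQ/dM)·(M/Q) = -5.19700 × (61/624.2080) = -0.51.

-0.51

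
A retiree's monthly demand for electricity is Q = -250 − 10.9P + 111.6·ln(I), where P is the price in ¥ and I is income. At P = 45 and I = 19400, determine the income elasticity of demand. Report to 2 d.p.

At P = 45, I = 19400: Q = 361.330.
Holding P constant, ∂Q/∂I = 111.6/I = 0.00575258.
η_I = (∂Q/∂I)·(I/Q) = 0.00575258 × (19400/361.330) = 0.31.

0.31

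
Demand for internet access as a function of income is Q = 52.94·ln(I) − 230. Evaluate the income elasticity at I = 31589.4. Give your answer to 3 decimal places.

At I = 31589.4: Q = 318.489.
dQ/dI = 52.94/I = 0.00167588 at this income.
η = (dQ/dI)·(I/Q) = 0.00167588 × (31589.4/318.489) = 0.166.

0.166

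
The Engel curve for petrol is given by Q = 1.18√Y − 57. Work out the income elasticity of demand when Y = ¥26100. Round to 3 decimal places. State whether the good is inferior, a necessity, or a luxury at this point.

0.713 (necessity)

At Y = 26100: Q = 133.635.
dQ/dY = 1.18/(2√Y) = 0.00365201 at this income.
η = (dQ/dY)·(Y/Q) = 0.00365201 × (26100/133.635) = 0.713.
Since 0 < η < 1, the good is a necessity.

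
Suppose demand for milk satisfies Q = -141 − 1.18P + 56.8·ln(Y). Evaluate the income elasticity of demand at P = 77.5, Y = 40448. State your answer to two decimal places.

0.15

At P = 77.5, Y = 40448: Q = 370.071.
Holding P constant, ∂Q/∂Y = 56.8/Y = 0.00140427.
η_Y = (∂Q/∂Y)·(Y/Q) = 0.00140427 × (40448/370.071) = 0.15.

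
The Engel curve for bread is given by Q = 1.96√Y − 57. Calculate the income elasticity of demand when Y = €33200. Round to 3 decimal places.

0.595

At Y = 33200: Q = 300.129.
dQ/dY = 1.96/(2√Y) = 0.00537845 at this income.
η = (dQ/dY)·(Y/Q) = 0.00537845 × (33200/300.129) = 0.595.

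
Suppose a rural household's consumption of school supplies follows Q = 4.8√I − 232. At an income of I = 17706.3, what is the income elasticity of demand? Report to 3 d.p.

At I = 17706.3: Q = 406.712.
dQ/dI = 4.8/(2√I) = 0.0180363 at this income.
η = (dQ/dI)·(I/Q) = 0.0180363 × (17706.3/406.712) = 0.785.

0.785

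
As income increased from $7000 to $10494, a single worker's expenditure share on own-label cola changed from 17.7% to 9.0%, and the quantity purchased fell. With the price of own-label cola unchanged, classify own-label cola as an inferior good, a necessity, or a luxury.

inferior good

Quantity demanded falls as income rises, so η < 0.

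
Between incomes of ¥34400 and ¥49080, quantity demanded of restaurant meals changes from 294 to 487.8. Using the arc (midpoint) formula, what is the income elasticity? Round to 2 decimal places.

ΔQ = 487.8 − 294 = 193.8; midpoint Q̄ = (294 + 487.8)/2 = 390.9.
ΔI = 49080 − 34400 = 14680; midpoint Ī = (34400 + 49080)/2 = 41740.
η = (ΔQ/Q̄) ÷ (ΔI/Ī) = (193.8/390.9) ÷ (14680/41740) = 1.41.

1.41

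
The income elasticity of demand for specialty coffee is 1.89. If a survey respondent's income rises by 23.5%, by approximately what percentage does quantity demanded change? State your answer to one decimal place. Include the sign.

%ΔQ ≈ η × %ΔI = 1.89 × 23.5% = 44.4%.

44.4%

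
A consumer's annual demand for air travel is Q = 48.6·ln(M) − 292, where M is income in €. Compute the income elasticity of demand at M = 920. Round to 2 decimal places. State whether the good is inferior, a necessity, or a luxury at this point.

At M = 920: Q = 39.665.
dQ/dM = 48.6/M = 0.0528261 at this income.
η = (dQ/dM)·(M/Q) = 0.0528261 × (920/39.665) = 1.23.
Since η > 1, the good is a luxury.

1.23 (luxury)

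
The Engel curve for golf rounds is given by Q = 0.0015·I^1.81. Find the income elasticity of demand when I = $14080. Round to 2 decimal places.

1.81

For Q = A·I^β the income elasticity is constant and equal to β.
Here β = 1.81, so η = 1.81.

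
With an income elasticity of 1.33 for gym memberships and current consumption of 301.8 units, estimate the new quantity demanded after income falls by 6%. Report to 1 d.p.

277.7

%ΔQ ≈ η × %ΔI = 1.33 × (-6%) = -7.98%.
New Q ≈ 301.8 × (1 − 0.0798) = 277.7.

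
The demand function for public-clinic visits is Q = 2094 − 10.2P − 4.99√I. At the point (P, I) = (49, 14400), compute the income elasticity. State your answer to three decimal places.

At P = 49, I = 14400: Q = 995.400.
Holding P constant, ∂Q/∂I = -4.99/(2√I) = -0.0207917.
η_I = (∂Q/∂I)·(I/Q) = -0.0207917 × (14400/995.400) = -0.301.

-0.301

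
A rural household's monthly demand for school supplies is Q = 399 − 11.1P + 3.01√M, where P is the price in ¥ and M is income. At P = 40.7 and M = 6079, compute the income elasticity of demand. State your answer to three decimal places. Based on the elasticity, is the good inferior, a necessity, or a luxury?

At P = 40.7, M = 6079: Q = 181.914.
Holding P constant, ∂Q/∂M = 3.01/(2√M) = 0.0193028.
η_M = (∂Q/∂M)·(M/Q) = 0.0193028 × (6079/181.914) = 0.645.
Since 0 < η < 1, this is a necessity.

0.645 (necessity)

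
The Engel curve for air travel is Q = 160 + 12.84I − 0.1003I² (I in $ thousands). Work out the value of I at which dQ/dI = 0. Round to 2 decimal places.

64.01

dQ/dI = 12.84 − 0.2006I.
The good is inferior where dQ/dI < 0. Setting dQ/dI = 0 gives I = 12.84 / 0.2006 = 64.01.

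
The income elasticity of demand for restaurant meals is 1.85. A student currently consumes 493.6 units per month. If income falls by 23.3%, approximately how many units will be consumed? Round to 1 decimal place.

280.8

%ΔQ ≈ η × %ΔI = 1.85 × (-23.3%) = -43.105%.
New Q ≈ 493.6 × (1 − 0.43105) = 280.8.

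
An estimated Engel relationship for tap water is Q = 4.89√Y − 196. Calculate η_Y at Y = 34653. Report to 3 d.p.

0.637

At Y = 34653: Q = 714.289.
dQ/dY = 4.89/(2√Y) = 0.0131343 at this income.
η = (dQ/dY)·(Y/Q) = 0.0131343 × (34653/714.289) = 0.637.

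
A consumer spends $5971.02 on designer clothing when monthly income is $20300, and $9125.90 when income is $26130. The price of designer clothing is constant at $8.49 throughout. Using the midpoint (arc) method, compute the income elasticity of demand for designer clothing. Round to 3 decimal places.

With a constant price, Q₁ = 5971.02/8.49 = 703.300 and Q₂ = 9125.90/8.49 = 1074.900 (equivalently, work directly with expenditure since P cancels).
Midpoint %ΔQ = (9125.90 − 5971.02)/7548.46 = 0.41795; midpoint %ΔI = (26130 − 20300)/23215 = 0.25113.
η = 0.41795 / 0.25113 = 1.664.

1.664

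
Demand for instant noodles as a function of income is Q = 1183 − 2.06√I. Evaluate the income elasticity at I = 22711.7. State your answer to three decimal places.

-0.178

At I = 22711.7: Q = 872.550.
dQ/dI = -2.06/(2√I) = -0.00683459 at this income.
η = (dQ/dI)·(I/Q) = -0.00683459 × (22711.7/872.550) = -0.178.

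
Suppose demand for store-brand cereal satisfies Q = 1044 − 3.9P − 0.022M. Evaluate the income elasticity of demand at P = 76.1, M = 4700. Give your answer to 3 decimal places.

At P = 76.1, M = 4700: Q = 643.810.
Holding P constant, ∂Q/∂M = −0.022.
η_M = (∂Q/∂M)·(M/Q) = -0.022 × (4700/643.810) = -0.161.

-0.161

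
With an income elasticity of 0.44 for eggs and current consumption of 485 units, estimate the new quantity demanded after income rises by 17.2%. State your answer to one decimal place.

521.7

%ΔQ ≈ η × %ΔI = 0.44 × 17.2% = 7.568%.
New Q ≈ 485 × (1 + 0.07568) = 521.7.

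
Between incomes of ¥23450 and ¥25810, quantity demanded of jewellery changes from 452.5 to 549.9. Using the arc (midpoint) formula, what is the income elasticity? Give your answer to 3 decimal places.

ΔQ = 549.9 − 452.5 = 97.4; midpoint Q̄ = (452.5 + 549.9)/2 = 501.2.
ΔI = 25810 − 23450 = 2360; midpoint Ī = (23450 + 25810)/2 = 24630.
η = (ΔQ/Q̄) ÷ (ΔI/Ī) = (97.4/501.2) ÷ (2360/24630) = 2.028.

2.028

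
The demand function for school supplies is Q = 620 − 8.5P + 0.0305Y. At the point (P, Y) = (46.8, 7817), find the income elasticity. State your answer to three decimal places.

0.518

At P = 46.8, Y = 7817: Q = 460.619.
Holding P constant, ∂Q/∂Y = 0.0305.
η_Y = (∂Q/∂Y)·(Y/Q) = 0.0305 × (7817/460.619) = 0.518.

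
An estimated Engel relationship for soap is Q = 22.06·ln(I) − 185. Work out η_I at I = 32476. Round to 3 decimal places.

At I = 32476: Q = 44.165.
dQ/dI = 22.06/I = 0.000679271 at this income.
η = (dQ/dI)·(I/Q) = 0.000679271 × (32476/44.165) = 0.499.

0.499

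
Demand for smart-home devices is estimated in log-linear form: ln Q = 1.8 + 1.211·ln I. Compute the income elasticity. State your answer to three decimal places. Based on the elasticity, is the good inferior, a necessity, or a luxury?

In a log-linear demand, the coefficient on ln I is the income elasticity.
So η = 1.211.
η > 1 ⇒ luxury.

1.211 (luxury)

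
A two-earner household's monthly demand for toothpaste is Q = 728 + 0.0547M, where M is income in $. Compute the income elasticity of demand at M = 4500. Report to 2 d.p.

0.25

At M = 4500: Q = 974.150.
dQ/dM = 0.0547.
η = (dQ/dM)·(M/Q) = 0.0547 × (4500/974.150) = 0.25.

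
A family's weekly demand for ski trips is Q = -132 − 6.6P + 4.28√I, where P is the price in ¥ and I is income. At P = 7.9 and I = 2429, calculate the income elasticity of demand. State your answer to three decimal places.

At P = 7.9, I = 2429: Q = 26.799.
Holding P constant, ∂Q/∂I = 4.28/(2√I) = 0.043421.
η_I = (∂Q/∂I)·(I/Q) = 0.043421 × (2429/26.799) = 3.936.

3.936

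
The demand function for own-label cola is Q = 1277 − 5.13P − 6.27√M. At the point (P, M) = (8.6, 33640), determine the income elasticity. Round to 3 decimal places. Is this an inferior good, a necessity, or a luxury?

At P = 8.6, M = 33640: Q = 82.888.
Holding P constant, ∂Q/∂M = -6.27/(2√M) = -0.0170927.
η_M = (∂Q/∂M)·(M/Q) = -0.0170927 × (33640/82.888) = -6.937.
Since η < 0, this is an inferior good.

-6.937 (inferior good)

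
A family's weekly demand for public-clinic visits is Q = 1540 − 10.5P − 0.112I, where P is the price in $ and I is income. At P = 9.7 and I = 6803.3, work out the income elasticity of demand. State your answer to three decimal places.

-1.127

At P = 9.7, I = 6803.3: Q = 676.180.
Holding P constant, ∂Q/∂I = −0.112.
η_I = (∂Q/∂I)·(I/Q) = -0.112 × (6803.3/676.180) = -1.127.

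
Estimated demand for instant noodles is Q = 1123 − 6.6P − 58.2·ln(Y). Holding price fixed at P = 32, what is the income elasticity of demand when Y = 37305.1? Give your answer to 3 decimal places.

At P = 32, Y = 37305.1: Q = 299.135.
Holding P constant, ∂Q/∂Y = -58.2/Y = -0.00156011.
η_Y = (∂Q/∂Y)·(Y/Q) = -0.00156011 × (37305.1/299.135) = -0.195.

-0.195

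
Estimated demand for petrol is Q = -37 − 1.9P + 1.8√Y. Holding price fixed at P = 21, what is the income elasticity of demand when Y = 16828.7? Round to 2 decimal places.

At P = 21, Y = 16828.7: Q = 156.606.
Holding P constant, ∂Q/∂Y = 1.8/(2√Y) = 0.00693773.
η_Y = (∂Q/∂Y)·(Y/Q) = 0.00693773 × (16828.7/156.606) = 0.75.

0.75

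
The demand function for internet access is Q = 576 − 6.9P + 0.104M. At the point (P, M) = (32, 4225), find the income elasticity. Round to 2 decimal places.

0.55

At P = 32, M = 4225: Q = 794.600.
Holding P constant, ∂Q/∂M = 0.104.
η_M = (∂Q/∂M)·(M/Q) = 0.104 × (4225/794.600) = 0.55.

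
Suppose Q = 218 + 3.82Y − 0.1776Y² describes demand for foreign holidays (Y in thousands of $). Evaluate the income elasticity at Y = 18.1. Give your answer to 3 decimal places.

At Y = 18.1: Q = 228.9585.
dQ/dY = 3.82 − 0.3552Y = -2.60912.
η = (dQ/dY)·(Y/Q) = -2.60912 × (18.1/228.9585) = -0.206.

-0.206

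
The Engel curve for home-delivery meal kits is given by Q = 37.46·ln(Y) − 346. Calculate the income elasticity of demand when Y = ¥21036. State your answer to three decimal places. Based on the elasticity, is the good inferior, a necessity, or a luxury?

1.394 (luxury)

At Y = 21036: Q = 26.876.
dQ/dY = 37.46/Y = 0.00178076 at this income.
η = (dQ/dY)·(Y/Q) = 0.00178076 × (21036/26.876) = 1.394.
Since η > 1, the good is a luxury.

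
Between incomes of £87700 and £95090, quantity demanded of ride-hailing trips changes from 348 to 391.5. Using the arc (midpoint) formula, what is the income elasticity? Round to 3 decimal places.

1.455

ΔQ = 391.5 − 348 = 43.5; midpoint Q̄ = (348 + 391.5)/2 = 369.75.
ΔI = 95090 − 87700 = 7390; midpoint Ī = (87700 + 95090)/2 = 91395.
η = (ΔQ/Q̄) ÷ (ΔI/Ī) = (43.5/369.75) ÷ (7390/91395) = 1.455.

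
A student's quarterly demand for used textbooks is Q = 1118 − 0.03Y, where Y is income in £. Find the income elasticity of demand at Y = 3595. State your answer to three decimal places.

At Y = 3595: Q = 1010.150.
dQ/dY = −0.03.
η = (dQ/dY)·(Y/Q) = -0.03 × (3595/1010.150) = -0.107.

-0.107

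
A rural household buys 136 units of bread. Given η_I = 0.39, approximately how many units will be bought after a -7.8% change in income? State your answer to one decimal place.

%ΔQ ≈ η × %ΔI = 0.39 × (-7.8%) = -3.042%.
New Q ≈ 136 × (1 − 0.03042) = 131.9.

131.9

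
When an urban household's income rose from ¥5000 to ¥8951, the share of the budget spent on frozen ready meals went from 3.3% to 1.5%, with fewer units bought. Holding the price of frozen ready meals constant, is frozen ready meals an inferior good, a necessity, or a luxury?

inferior good

Quantity demanded falls as income rises, so η < 0.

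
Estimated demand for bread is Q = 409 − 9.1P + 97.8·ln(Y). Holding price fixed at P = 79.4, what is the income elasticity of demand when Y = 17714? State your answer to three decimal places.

0.152

At P = 79.4, Y = 17714: Q = 643.150.
Holding P constant, ∂Q/∂Y = 97.8/Y = 0.00552106.
η_Y = (∂Q/∂Y)·(Y/Q) = 0.00552106 × (17714/643.150) = 0.152.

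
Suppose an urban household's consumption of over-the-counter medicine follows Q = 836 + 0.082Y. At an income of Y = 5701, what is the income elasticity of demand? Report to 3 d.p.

0.359

At Y = 5701: Q = 1303.482.
dQ/dY = 0.082.
η = (dQ/dY)·(Y/Q) = 0.082 × (5701/1303.482) = 0.359.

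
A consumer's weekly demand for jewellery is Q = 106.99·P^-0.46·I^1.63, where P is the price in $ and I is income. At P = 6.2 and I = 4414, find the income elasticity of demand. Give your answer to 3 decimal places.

1.630

For a multiplicative demand Q = A·P^α·I^β, the income elasticity is β everywhere.
Here β = 1.63, so η = 1.630.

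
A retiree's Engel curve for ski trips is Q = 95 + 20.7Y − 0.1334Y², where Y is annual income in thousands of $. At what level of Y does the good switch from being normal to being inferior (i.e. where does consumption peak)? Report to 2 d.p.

77.59

dQ/dY = 20.7 − 0.2668Y.
The good is inferior where dQ/dY < 0. Setting dQ/dY = 0 gives Y = 20.7 / 0.2668 = 77.59.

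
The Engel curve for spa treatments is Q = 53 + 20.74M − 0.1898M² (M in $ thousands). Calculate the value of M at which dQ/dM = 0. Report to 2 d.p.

dQ/dM = 20.74 − 0.3796M.
The good is inferior where dQ/dM < 0. Setting dQ/dM = 0 gives M = 20.74 / 0.3796 = 54.64.

54.64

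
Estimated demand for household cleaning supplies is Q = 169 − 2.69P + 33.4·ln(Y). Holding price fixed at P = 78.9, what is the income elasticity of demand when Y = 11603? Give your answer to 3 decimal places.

0.124

At P = 78.9, Y = 11603: Q = 269.350.
Holding P constant, ∂Q/∂Y = 33.4/Y = 0.00287857.
η_Y = (∂Q/∂Y)·(Y/Q) = 0.00287857 × (11603/269.350) = 0.124.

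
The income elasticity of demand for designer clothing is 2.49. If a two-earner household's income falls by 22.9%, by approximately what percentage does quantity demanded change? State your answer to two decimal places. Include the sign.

%ΔQ ≈ η × %ΔI = 2.49 × (-22.9%) = -57.02%.

-57.02%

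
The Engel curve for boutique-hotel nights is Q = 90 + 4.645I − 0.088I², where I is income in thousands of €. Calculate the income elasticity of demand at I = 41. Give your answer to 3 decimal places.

-0.795

At I = 41: Q = 132.5170.
dQ/dI = 4.645 − 0.176I = -2.57100.
η = (dQ/dI)·(I/Q) = -2.57100 × (41/132.5170) = -0.795.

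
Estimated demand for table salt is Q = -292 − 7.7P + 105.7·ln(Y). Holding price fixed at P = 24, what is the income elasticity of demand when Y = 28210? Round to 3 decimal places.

0.174

At P = 24, Y = 28210: Q = 606.354.
Holding P constant, ∂Q/∂Y = 105.7/Y = 0.0037469.
η_Y = (∂Q/∂Y)·(Y/Q) = 0.0037469 × (28210/606.354) = 0.174.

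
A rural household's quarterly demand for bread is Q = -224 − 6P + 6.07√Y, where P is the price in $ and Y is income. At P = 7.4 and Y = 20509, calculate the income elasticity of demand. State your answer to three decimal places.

0.723

At P = 7.4, Y = 20509: Q = 600.882.
Holding P constant, ∂Q/∂Y = 6.07/(2√Y) = 0.0211927.
η_Y = (∂Q/∂Y)·(Y/Q) = 0.0211927 × (20509/600.882) = 0.723.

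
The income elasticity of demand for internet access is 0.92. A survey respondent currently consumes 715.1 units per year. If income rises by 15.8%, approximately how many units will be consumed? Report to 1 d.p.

819.0

%ΔQ ≈ η × %ΔI = 0.92 × 15.8% = 14.536%.
New Q ≈ 715.1 × (1 + 0.14536) = 819.0.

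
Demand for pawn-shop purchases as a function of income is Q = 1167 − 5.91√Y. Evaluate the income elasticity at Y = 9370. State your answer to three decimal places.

At Y = 9370: Q = 594.919.
dQ/dY = -5.91/(2√Y) = -0.0305273 at this income.
η = (dQ/dY)·(Y/Q) = -0.0305273 × (9370/594.919) = -0.481.

-0.481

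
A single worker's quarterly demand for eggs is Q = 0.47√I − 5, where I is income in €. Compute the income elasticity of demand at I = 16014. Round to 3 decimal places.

At I = 16014: Q = 54.477.
dQ/dI = 0.47/(2√I) = 0.00185703 at this income.
η = (dQ/dI)·(I/Q) = 0.00185703 × (16014/54.477) = 0.546.

0.546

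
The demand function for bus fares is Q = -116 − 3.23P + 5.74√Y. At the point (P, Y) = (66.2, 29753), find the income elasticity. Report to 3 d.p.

0.750

At P = 66.2, Y = 29753: Q = 660.270.
Holding P constant, ∂Q/∂Y = 5.74/(2√Y) = 0.0166386.
η_Y = (∂Q/∂Y)·(Y/Q) = 0.0166386 × (29753/660.270) = 0.750.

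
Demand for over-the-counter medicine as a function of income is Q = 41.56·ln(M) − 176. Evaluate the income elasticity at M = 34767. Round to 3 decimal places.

0.161

At M = 34767: Q = 258.569.
dQ/dM = 41.56/M = 0.00119539 at this income.
η = (dQ/dM)·(M/Q) = 0.00119539 × (34767/258.569) = 0.161.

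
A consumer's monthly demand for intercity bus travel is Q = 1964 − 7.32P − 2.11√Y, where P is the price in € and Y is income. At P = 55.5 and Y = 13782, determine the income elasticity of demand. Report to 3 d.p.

-0.095

At P = 55.5, Y = 13782: Q = 1310.033.
Holding P constant, ∂Q/∂Y = -2.11/(2√Y) = -0.00898662.
η_Y = (∂Q/∂Y)·(Y/Q) = -0.00898662 × (13782/1310.033) = -0.095.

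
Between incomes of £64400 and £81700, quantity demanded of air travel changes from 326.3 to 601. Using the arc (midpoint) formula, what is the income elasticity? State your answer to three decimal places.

ΔQ = 601 − 326.3 = 274.7; midpoint Q̄ = (326.3 + 601)/2 = 463.65.
ΔI = 81700 − 64400 = 17300; midpoint Ī = (64400 + 81700)/2 = 73050.
η = (ΔQ/Q̄) ÷ (ΔI/Ī) = (274.7/463.65) ÷ (17300/73050) = 2.502.

2.502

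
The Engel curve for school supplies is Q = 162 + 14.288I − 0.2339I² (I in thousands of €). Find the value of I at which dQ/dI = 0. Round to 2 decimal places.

dQ/dI = 14.288 − 0.4678I.
The good is inferior where dQ/dI < 0. Setting dQ/dI = 0 gives I = 14.288 / 0.4678 = 30.54.

30.54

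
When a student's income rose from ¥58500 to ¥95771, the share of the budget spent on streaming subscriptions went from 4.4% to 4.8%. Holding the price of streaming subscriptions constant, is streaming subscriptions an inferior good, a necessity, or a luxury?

luxury

The budget share rises as income rises, so η > 1.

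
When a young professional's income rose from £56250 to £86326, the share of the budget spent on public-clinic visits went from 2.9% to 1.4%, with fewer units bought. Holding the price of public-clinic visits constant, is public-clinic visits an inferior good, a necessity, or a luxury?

inferior good

Quantity demanded falls as income rises, so η < 0.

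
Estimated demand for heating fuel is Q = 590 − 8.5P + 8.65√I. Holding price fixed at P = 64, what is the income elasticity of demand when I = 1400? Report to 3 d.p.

0.438

At P = 64, I = 1400: Q = 369.653.
Holding P constant, ∂Q/∂I = 8.65/(2√I) = 0.11559.
η_I = (∂Q/∂I)·(I/Q) = 0.11559 × (1400/369.653) = 0.438.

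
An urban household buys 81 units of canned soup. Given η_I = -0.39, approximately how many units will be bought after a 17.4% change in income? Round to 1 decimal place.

%ΔQ ≈ η × %ΔI = -0.39 × 17.4% = -6.786%.
New Q ≈ 81 × (1 − 0.06786) = 75.5.

75.5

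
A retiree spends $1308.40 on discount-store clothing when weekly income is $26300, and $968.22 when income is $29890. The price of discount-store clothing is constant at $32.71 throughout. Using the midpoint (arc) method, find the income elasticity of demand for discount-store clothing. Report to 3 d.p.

-2.339

With a constant price, Q₁ = 1308.40/32.71 = 40.000 and Q₂ = 968.22/32.71 = 29.600 (equivalently, work directly with expenditure since P cancels).
Midpoint %ΔQ = (968.22 − 1308.40)/1138.31 = -0.29885; midpoint %ΔI = (29890 − 26300)/28095 = 0.12778.
η = -0.29885 / 0.12778 = -2.339.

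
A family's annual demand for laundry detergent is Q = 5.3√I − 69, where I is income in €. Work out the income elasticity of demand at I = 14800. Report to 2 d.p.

0.56

At I = 14800: Q = 575.773.
dQ/dI = 5.3/(2√I) = 0.0217829 at this income.
η = (dQ/dI)·(I/Q) = 0.0217829 × (14800/575.773) = 0.56.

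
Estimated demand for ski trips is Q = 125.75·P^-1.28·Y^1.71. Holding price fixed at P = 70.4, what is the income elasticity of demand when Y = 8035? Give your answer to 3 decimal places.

For a multiplicative demand Q = A·P^α·Y^β, the income elasticity is β everywhere.
Here β = 1.71, so η = 1.710.

1.710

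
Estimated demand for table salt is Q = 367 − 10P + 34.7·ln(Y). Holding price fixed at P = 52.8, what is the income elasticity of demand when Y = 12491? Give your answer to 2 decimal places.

0.21

At P = 52.8, Y = 12491: Q = 166.317.
Holding P constant, ∂Q/∂Y = 34.7/Y = 0.002778.
η_Y = (∂Q/∂Y)·(Y/Q) = 0.002778 × (12491/166.317) = 0.21.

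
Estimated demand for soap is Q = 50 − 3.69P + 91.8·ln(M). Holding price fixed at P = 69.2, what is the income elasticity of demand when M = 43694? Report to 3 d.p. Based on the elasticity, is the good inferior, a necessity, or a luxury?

At P = 69.2, M = 43694: Q = 775.532.
Holding P constant, ∂Q/∂M = 91.8/M = 0.00210097.
η_M = (∂Q/∂M)·(M/Q) = 0.00210097 × (43694/775.532) = 0.118.
Since 0 < η < 1, this is a necessity.

0.118 (necessity)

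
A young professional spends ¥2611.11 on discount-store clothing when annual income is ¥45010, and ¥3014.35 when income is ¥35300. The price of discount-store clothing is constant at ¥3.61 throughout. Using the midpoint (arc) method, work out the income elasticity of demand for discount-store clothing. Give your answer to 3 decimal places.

-0.593

With a constant price, Q₁ = 2611.11/3.61 = 723.299 and Q₂ = 3014.35/3.61 = 835.000 (equivalently, work directly with expenditure since P cancels).
Midpoint %ΔQ = (3014.35 − 2611.11)/2812.73 = 0.14336; midpoint %ΔI = (35300 − 45010)/40155 = -0.24181.
η = 0.14336 / -0.24181 = -0.593.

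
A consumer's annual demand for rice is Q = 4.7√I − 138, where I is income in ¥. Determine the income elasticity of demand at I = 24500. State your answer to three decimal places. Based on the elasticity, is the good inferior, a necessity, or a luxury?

0.615 (necessity)

At I = 24500: Q = 597.666.
dQ/dI = 4.7/(2√I) = 0.0150136 at this income.
η = (dQ/dI)·(I/Q) = 0.0150136 × (24500/597.666) = 0.615.
Since 0 < η < 1, the good is a necessity.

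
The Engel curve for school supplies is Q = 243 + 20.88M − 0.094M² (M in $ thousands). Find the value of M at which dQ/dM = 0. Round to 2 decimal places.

111.06

dQ/dM = 20.88 − 0.188M.
The good is inferior where dQ/dM < 0. Setting dQ/dM = 0 gives M = 20.88 / 0.188 = 111.06.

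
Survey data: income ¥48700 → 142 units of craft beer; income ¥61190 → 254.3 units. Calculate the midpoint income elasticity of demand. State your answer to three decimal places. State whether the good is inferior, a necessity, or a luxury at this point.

2.493 (luxury)

ΔQ = 254.3 − 142 = 112.3; midpoint Q̄ = (142 + 254.3)/2 = 198.15.
ΔI = 61190 − 48700 = 12490; midpoint Ī = (48700 + 61190)/2 = 54945.
η = (ΔQ/Q̄) ÷ (ΔI/Ī) = (112.3/198.15) ÷ (12490/54945) = 2.493.
η > 1 ⇒ luxury.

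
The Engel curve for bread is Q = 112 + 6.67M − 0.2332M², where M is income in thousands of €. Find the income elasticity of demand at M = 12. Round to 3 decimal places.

At M = 12: Q = 158.4592.
dQ/dM = 6.67 − 0.4664M = 1.07320.
η = (dQ/dM)·(M/Q) = 1.07320 × (12/158.4592) = 0.081.

0.081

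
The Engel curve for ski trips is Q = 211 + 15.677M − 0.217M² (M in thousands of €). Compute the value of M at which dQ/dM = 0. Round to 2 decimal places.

dQ/dM = 15.677 − 0.434M.
The good is inferior where dQ/dM < 0. Setting dQ/dM = 0 gives M = 15.677 / 0.434 = 36.12.

36.12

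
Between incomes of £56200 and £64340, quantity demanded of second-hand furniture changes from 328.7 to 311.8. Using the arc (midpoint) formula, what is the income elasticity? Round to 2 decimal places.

-0.39

ΔQ = 311.8 − 328.7 = -16.9; midpoint Q̄ = (328.7 + 311.8)/2 = 320.25.
ΔI = 64340 − 56200 = 8140; midpoint Ī = (56200 + 64340)/2 = 60270.
η = (ΔQ/Q̄) ÷ (ΔI/Ī) = (-16.9/320.25) ÷ (8140/60270) = -0.39.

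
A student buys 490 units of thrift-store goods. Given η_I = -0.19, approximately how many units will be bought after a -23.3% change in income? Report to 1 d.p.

511.7

%ΔQ ≈ η × %ΔI = -0.19 × (-23.3%) = 4.427%.
New Q ≈ 490 × (1 + 0.04427) = 511.7.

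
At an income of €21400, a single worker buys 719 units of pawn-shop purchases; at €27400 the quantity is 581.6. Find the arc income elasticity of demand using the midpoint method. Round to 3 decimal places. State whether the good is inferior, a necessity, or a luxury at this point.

ΔQ = 581.6 − 719 = -137.4; midpoint Q̄ = (719 + 581.6)/2 = 650.3.
ΔI = 27400 − 21400 = 6000; midpoint Ī = (21400 + 27400)/2 = 24400.
η = (ΔQ/Q̄) ÷ (ΔI/Ī) = (-137.4/650.3) ÷ (6000/24400) = -0.859.
η < 0 ⇒ inferior good.

-0.859 (inferior good)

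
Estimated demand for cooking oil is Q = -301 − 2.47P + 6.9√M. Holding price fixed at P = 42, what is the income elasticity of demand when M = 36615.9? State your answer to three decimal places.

At P = 42, M = 36615.9: Q = 915.594.
Holding P constant, ∂Q/∂M = 6.9/(2√M) = 0.0180295.
η_M = (∂Q/∂M)·(M/Q) = 0.0180295 × (36615.9/915.594) = 0.721.

0.721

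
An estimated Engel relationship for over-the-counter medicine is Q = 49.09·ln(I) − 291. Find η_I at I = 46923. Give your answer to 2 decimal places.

At I = 46923: Q = 237.025.
dQ/dI = 49.09/I = 0.00104618 at this income.
η = (dQ/dI)·(I/Q) = 0.00104618 × (46923/237.025) = 0.21.

0.21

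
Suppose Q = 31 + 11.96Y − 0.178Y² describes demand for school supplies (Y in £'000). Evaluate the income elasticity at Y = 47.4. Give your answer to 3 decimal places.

-1.177

At Y = 47.4: Q = 197.9807.
dQ/dY = 11.96 − 0.356Y = -4.91440.
η = (dQ/dY)·(Y/Q) = -4.91440 × (47.4/197.9807) = -1.177.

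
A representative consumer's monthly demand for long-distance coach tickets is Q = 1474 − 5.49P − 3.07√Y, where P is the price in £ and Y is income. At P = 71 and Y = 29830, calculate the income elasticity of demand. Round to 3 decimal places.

-0.479

At P = 71, Y = 29830: Q = 553.979.
Holding P constant, ∂Q/∂Y = -3.07/(2√Y) = -0.00888754.
η_Y = (∂Q/∂Y)·(Y/Q) = -0.00888754 × (29830/553.979) = -0.479.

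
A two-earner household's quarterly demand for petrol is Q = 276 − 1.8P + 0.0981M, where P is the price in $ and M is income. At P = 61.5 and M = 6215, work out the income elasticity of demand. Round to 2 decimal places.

At P = 61.5, M = 6215: Q = 774.992.
Holding P constant, ∂Q/∂M = 0.0981.
η_M = (∂Q/∂M)·(M/Q) = 0.0981 × (6215/774.992) = 0.79.

0.79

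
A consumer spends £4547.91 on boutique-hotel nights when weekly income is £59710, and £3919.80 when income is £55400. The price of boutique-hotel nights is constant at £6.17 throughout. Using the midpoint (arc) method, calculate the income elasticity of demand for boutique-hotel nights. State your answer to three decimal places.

With a constant price, Q₁ = 4547.91/6.17 = 737.100 and Q₂ = 3919.80/6.17 = 635.300 (equivalently, work directly with expenditure since P cancels).
Midpoint %ΔQ = (3919.80 − 4547.91)/4233.85 = -0.14835; midpoint %ΔI = (55400 − 59710)/57555 = -0.07488.
η = -0.14835 / -0.07488 = 1.981.

1.981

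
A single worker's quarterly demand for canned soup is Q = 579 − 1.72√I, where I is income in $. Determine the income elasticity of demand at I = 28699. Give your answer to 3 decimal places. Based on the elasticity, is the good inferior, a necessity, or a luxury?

At I = 28699: Q = 287.619.
dQ/dI = -1.72/(2√I) = -0.00507651 at this income.
η = (dQ/dI)·(I/Q) = -0.00507651 × (28699/287.619) = -0.507.
Since η < 0, the good is an inferior good.

-0.507 (inferior good)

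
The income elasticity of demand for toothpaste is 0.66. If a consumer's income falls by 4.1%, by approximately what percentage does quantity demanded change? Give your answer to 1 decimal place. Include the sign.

-2.7%

%ΔQ ≈ η × %ΔI = 0.66 × (-4.1%) = -2.7%.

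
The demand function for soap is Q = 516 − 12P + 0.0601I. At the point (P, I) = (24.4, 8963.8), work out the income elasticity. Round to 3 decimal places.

0.707

At P = 24.4, I = 8963.8: Q = 761.924.
Holding P constant, ∂Q/∂I = 0.0601.
η_I = (∂Q/∂I)·(I/Q) = 0.0601 × (8963.8/761.924) = 0.707.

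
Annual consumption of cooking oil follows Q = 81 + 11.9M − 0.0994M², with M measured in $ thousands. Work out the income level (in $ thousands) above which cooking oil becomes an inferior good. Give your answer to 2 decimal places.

59.86

dQ/dM = 11.9 − 0.1988M.
The good is inferior where dQ/dM < 0. Setting dQ/dM = 0 gives M = 11.9 / 0.1988 = 59.86.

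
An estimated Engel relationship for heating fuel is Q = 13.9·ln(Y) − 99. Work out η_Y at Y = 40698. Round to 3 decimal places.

At Y = 40698: Q = 48.534.
dQ/dY = 13.9/Y = 0.00034154 at this income.
η = (dQ/dY)·(Y/Q) = 0.00034154 × (40698/48.534) = 0.286.

0.286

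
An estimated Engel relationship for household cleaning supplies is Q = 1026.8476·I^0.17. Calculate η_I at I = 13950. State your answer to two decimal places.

For Q = A·I^β the income elasticity is constant and equal to β.
Here β = 0.17, so η = 0.17.

0.17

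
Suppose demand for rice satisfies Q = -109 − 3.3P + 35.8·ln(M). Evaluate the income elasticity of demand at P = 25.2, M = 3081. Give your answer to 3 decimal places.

0.375

At P = 25.2, M = 3081: Q = 95.422.
Holding P constant, ∂Q/∂M = 35.8/M = 0.0116196.
η_M = (∂Q/∂M)·(M/Q) = 0.0116196 × (3081/95.422) = 0.375.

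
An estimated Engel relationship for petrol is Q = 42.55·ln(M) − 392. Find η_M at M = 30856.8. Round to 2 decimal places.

0.89

At M = 30856.8: Q = 47.844.
dQ/dM = 42.55/M = 0.00137895 at this income.
η = (dQ/dM)·(M/Q) = 0.00137895 × (30856.8/47.844) = 0.89.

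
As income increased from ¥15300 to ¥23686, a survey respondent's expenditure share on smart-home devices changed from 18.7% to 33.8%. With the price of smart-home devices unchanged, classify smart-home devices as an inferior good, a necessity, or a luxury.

luxury

The budget share rises as income rises, so η > 1.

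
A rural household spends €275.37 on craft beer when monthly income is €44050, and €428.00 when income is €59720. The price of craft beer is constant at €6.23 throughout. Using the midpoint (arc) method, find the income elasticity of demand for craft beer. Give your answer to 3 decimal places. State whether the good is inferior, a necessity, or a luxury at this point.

With a constant price, Q₁ = 275.37/6.23 = 44.201 and Q₂ = 428.00/6.23 = 68.700 (equivalently, work directly with expenditure since P cancels).
Midpoint %ΔQ = (428.00 − 275.37)/351.69 = 0.43400; midpoint %ΔI = (59720 − 44050)/51885 = 0.30201.
η = 0.43400 / 0.30201 = 1.437.
η > 1 ⇒ luxury.

1.437 (luxury)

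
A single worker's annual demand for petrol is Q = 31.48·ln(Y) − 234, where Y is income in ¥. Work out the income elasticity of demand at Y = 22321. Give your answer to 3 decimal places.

At Y = 22321: Q = 81.218.
dQ/dY = 31.48/Y = 0.00141033 at this income.
η = (dQ/dY)·(Y/Q) = 0.00141033 × (22321/81.218) = 0.388.

0.388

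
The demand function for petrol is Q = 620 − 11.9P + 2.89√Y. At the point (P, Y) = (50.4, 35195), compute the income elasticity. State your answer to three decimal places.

0.482

At P = 50.4, Y = 35195: Q = 562.414.
Holding P constant, ∂Q/∂Y = 2.89/(2√Y) = 0.00770242.
η_Y = (∂Q/∂Y)·(Y/Q) = 0.00770242 × (35195/562.414) = 0.482.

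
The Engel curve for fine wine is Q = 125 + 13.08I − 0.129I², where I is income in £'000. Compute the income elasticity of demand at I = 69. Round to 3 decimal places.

-0.788

At I = 69: Q = 413.3510.
dQ/dI = 13.08 − 0.258I = -4.72200.
η = (dQ/dI)·(I/Q) = -4.72200 × (69/413.3510) = -0.788.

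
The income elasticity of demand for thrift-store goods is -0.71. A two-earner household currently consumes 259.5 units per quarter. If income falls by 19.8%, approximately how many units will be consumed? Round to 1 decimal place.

296.0

%ΔQ ≈ η × %ΔI = -0.71 × (-19.8%) = 14.058%.
New Q ≈ 259.5 × (1 + 0.14058) = 296.0.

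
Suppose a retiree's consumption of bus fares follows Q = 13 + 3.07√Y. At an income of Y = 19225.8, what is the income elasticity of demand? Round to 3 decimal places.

At Y = 19225.8: Q = 438.677.
dQ/dY = 3.07/(2√Y) = 0.0110705 at this income.
η = (dQ/dY)·(Y/Q) = 0.0110705 × (19225.8/438.677) = 0.485.

0.485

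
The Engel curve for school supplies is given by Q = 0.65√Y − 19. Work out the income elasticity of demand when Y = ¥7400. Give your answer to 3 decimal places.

0.757

At Y = 7400: Q = 36.915.
dQ/dY = 0.65/(2√Y) = 0.00377805 at this income.
η = (dQ/dY)·(Y/Q) = 0.00377805 × (7400/36.915) = 0.757.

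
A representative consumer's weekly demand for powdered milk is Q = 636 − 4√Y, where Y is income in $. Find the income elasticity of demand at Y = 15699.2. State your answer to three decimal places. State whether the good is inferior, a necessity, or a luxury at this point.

At Y = 15699.2: Q = 134.814.
dQ/dY = -4/(2√Y) = -0.0159621 at this income.
η = (dQ/dY)·(Y/Q) = -0.0159621 × (15699.2/134.814) = -1.859.
Since η < 0, the good is an inferior good.

-1.859 (inferior good)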